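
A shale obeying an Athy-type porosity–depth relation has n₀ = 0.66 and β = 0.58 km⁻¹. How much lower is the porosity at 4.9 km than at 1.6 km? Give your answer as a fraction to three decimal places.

0.222

n(1.6) = 0.66·e^(−0.58×1.6) = 0.2609
n(4.9) = 0.66·e^(−0.58×4.9) = 0.0385
Δn = 0.2609 − 0.0385 = 0.2224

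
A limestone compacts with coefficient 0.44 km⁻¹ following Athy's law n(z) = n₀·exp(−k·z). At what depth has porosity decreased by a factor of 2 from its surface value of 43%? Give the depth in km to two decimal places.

n/n₀ = 1/2 ⇒ exp(−k·z) = 1/2 ⇒ z = ln(2) / k
z = 0.6931 / 0.44 = 1.575 km

1.58 km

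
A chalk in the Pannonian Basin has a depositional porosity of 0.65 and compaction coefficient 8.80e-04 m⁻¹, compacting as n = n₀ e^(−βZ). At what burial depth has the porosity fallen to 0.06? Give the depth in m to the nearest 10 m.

2710 m

Working in km (1 km = 1000 m; β in km⁻¹ = β in m⁻¹ × 1000):
Invert Athy's law: Z = ln(n₀/n) / β
Z = ln(0.65/0.06) / 0.88 = ln(10.83) / 0.88 = 2.3826 / 0.88 = 2.708 km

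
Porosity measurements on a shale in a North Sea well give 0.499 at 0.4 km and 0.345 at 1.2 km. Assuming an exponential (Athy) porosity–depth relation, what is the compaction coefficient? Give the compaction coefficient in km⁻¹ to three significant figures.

0.461 km⁻¹

Athy: n(Z) = n₀ e^(−kZ) ⇒ n₁/n₂ = e^{k(Z₂−Z₁)} ⇒ k = ln(n₁/n₂)/(Z₂−Z₁)
k = ln(0.499/0.345) / (1.2 − 0.4) = ln(1.446) / 0.8 = 0.3691 / 0.8 = 0.4613 km⁻¹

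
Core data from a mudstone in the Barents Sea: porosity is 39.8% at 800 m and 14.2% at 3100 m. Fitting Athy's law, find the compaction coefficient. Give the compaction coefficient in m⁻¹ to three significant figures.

0.000448 m⁻¹

Working in km (1 km = 1000 m; k in km⁻¹ = k in m⁻¹ × 1000):
Athy: phi(z) = phi₀ e^(−kz) ⇒ phi₁/phi₂ = e^{k(z₂−z₁)} ⇒ k = ln(phi₁/phi₂)/(z₂−z₁)
k = ln(0.398/0.142) / (3.1 − 0.8) = ln(2.803) / 2.3 = 1.0306 / 2.3 = 0.4481 km⁻¹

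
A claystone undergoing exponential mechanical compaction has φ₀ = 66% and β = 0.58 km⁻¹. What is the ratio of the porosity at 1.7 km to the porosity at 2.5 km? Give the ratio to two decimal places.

1.59

φ(z₁)/φ(z₂) = e^(−β·z₁)/e^(−β·z₂) = e^{β(z₂−z₁)}
= exp(0.58 × 0.8) = exp(0.464) = 1.5904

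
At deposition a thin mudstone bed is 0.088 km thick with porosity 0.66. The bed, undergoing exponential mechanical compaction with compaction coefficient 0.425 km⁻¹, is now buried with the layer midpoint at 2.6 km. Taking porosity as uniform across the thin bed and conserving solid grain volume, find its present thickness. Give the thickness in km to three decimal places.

Porosity at 2.6 km: φ = 0.66·exp(−0.425×2.6) = 0.2186
Solid-volume conservation: h(1−φ) = h₀(1−φ₀) ⇒ h = h₀·(1−φ₀)/(1−φ)
h = 0.088 × (1 − 0.66)/(1 − 0.2186) = 0.088 × 0.4351 = 0.0383 km

0.038 km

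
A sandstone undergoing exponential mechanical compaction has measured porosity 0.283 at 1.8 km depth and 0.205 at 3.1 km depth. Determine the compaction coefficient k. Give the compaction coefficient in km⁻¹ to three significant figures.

0.248 km⁻¹

Athy: n(Z) = n₀ e^(−kZ) ⇒ n₁/n₂ = e^{k(Z₂−Z₁)} ⇒ k = ln(n₁/n₂)/(Z₂−Z₁)
k = ln(0.283/0.205) / (3.1 − 1.8) = ln(1.38) / 1.3 = 0.3224 / 1.3 = 0.248 km⁻¹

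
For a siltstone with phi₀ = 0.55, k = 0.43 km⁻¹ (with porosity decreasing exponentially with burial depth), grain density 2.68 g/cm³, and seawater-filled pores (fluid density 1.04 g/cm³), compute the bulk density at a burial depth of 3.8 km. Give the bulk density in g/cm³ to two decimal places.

2.50 g/cm³

Porosity at depth: phi = 0.55·exp(−0.43×3.8) = 0.55×0.1951 = 0.1073
Bulk density: ρ_b = (1−phi)ρ_g + phi·ρ_f = 0.8927×2.68 + 0.1073×1.04
       = 2.392 + 0.112 = 2.504 g/cm³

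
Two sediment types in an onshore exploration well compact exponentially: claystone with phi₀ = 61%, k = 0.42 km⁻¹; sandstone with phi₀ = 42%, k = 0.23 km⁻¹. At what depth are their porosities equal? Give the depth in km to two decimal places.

1.96 km

Set phi₀ₐ e^(−kₐd) = phi₀ᵦ e^(−kᵦd) ⇒ ln(phi₀ₐ/phi₀ᵦ) = (kₐ − kᵦ)·d
d = ln(0.61/0.42) / (0.42 − 0.23) = 0.3732 / 0.19 = 1.964 km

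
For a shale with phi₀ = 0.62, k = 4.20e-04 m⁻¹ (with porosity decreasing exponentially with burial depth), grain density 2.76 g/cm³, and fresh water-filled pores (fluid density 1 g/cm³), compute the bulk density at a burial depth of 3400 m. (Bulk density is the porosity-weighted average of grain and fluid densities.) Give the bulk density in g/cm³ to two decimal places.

2.50 g/cm³

Working in km (1 km = 1000 m; k in km⁻¹ = k in m⁻¹ × 1000):
Porosity at depth: phi = 0.62·exp(−0.42×3.4) = 0.62×0.2398 = 0.1487
Bulk density: ρ_b = (1−phi)ρ_g + phi·ρ_f = 0.8513×2.76 + 0.1487×1
       = 2.350 + 0.149 = 2.498 g/cm³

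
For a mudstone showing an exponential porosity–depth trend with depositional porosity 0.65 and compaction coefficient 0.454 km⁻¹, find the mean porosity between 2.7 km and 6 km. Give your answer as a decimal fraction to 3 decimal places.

0.099

⟨n⟩ = (1/(d₂−d₁)) ∫ n₀ e^(−βd) dd = n₀·(e^(−β·d₁) − e^(−β·d₂)) / (β·(d₂−d₁))
e^(−0.454×2.7) = 0.2935; e^(−0.454×6) = 0.0656
⟨n⟩ = 0.65 × (0.2935 − 0.0656) / (0.454 × 3.3) = 0.65 × 0.1521 = 0.0989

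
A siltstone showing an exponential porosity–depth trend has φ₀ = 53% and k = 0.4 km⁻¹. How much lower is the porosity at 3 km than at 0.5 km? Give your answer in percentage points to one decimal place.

φ(0.5) = 0.53·e^(−0.4×0.5) = 0.4339
φ(3) = 0.53·e^(−0.4×3) = 0.1596
Δφ = 0.4339 − 0.1596 = 0.2743

27.4 percentage points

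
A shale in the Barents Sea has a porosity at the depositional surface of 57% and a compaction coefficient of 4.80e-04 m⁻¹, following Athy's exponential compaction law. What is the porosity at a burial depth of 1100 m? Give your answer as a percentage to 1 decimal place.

Working in km (1 km = 1000 m; k in km⁻¹ = k in m⁻¹ × 1000):
phi = phi₀·exp(−k·d) = 0.57 × exp(−0.48 × 1.1) = 0.57 × exp(−0.528)
  = 0.57 × 0.5898 = 0.3362

33.6%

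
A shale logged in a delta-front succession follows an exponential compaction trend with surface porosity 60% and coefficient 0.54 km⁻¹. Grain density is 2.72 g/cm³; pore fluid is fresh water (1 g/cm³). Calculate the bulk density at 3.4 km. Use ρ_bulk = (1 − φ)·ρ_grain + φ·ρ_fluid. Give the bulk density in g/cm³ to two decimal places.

2.56 g/cm³

Porosity at depth: φ = 0.6·exp(−0.54×3.4) = 0.6×0.1595 = 0.0957
Bulk density: ρ_b = (1−φ)ρ_g + φ·ρ_f = 0.9043×2.72 + 0.0957×1
       = 2.460 + 0.096 = 2.555 g/cm³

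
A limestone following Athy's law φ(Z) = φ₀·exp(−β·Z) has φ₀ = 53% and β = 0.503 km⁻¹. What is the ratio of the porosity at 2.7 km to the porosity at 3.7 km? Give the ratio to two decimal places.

1.65

φ(Z₁)/φ(Z₂) = e^(−β·Z₁)/e^(−β·Z₂) = e^{β(Z₂−Z₁)}
= exp(0.503 × 1) = exp(0.503) = 1.6537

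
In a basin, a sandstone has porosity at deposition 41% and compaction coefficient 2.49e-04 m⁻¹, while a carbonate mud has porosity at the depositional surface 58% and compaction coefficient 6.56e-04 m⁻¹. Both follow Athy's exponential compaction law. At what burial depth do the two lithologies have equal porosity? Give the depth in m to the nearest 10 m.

Working in km (1 km = 1000 m; β in km⁻¹ = β in m⁻¹ × 1000):
Set phi₀ₐ e^(−βₐz) = phi₀ᵦ e^(−βᵦz) ⇒ ln(phi₀ₐ/phi₀ᵦ) = (βₐ − βᵦ)·z
z = ln(0.41/0.58) / (0.249 − 0.656) = -0.3469 / -0.407 = 0.852 km

850 m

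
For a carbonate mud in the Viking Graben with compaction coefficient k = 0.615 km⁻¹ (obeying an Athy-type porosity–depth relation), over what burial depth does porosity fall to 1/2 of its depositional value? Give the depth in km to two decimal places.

n/n₀ = 1/2 ⇒ exp(−k·d) = 1/2 ⇒ d = ln(2) / k
d = 0.6931 / 0.615 = 1.127 km

1.13 km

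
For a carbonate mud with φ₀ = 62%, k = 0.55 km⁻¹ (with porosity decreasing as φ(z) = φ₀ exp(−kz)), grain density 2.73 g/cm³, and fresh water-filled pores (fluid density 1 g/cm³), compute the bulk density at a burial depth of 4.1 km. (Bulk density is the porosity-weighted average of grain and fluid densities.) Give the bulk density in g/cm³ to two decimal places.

2.62 g/cm³

Porosity at depth: φ = 0.62·exp(−0.55×4.1) = 0.62×0.1049 = 0.0650
Bulk density: ρ_b = (1−φ)ρ_g + φ·ρ_f = 0.9350×2.73 + 0.0650×1
       = 2.552 + 0.065 = 2.618 g/cm³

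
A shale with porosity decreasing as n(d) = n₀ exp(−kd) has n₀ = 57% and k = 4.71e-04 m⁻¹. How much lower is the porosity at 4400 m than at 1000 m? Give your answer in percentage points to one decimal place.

Working in km (1 km = 1000 m; k in km⁻¹ = k in m⁻¹ × 1000):
n(1) = 0.57·e^(−0.471×1) = 0.3559
n(4.4) = 0.57·e^(−0.471×4.4) = 0.0718
Δn = 0.3559 − 0.0718 = 0.2841

28.4 percentage points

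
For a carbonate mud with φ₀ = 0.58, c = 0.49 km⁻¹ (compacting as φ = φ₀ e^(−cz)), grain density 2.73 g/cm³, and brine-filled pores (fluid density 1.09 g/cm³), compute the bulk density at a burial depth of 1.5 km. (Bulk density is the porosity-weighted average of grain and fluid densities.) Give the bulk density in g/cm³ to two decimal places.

2.27 g/cm³

Porosity at depth: φ = 0.58·exp(−0.49×1.5) = 0.58×0.4795 = 0.2781
Bulk density: ρ_b = (1−φ)ρ_g + φ·ρ_f = 0.7219×2.73 + 0.2781×1.09
       = 1.971 + 0.303 = 2.274 g/cm³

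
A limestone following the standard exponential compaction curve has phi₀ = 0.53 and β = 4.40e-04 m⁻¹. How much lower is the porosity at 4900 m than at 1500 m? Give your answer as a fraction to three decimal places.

Working in km (1 km = 1000 m; β in km⁻¹ = β in m⁻¹ × 1000):
phi(1.5) = 0.53·e^(−0.44×1.5) = 0.2739
phi(4.9) = 0.53·e^(−0.44×4.9) = 0.0614
Δphi = 0.2739 − 0.0614 = 0.2126

0.213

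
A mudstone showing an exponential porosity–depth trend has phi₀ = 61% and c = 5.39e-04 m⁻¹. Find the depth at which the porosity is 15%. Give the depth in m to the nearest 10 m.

2600 m

Working in km (1 km = 1000 m; c in km⁻¹ = c in m⁻¹ × 1000):
Invert Athy's law: z = ln(phi₀/phi) / c
z = ln(0.61/0.15) / 0.539 = ln(4.067) / 0.539 = 1.4028 / 0.539 = 2.603 km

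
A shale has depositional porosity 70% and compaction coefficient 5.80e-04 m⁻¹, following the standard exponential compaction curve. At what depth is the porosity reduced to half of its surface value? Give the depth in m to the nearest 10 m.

Working in km (1 km = 1000 m; k in km⁻¹ = k in m⁻¹ × 1000):
n/n₀ = 1/2 ⇒ exp(−k·Z) = 1/2 ⇒ Z = ln(2) / k
Z = 0.6931 / 0.58 = 1.195 km

1200 m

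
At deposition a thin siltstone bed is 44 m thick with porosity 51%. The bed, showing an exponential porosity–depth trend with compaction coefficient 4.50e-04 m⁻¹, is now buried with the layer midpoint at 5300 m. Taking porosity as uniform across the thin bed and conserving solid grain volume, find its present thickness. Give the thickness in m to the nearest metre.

Working in km (1 km = 1000 m; c in km⁻¹ = c in m⁻¹ × 1000):
Porosity at 5.3 km: n = 0.51·exp(−0.45×5.3) = 0.0470
Solid-volume conservation: h(1−n) = h₀(1−n₀) ⇒ h = h₀·(1−n₀)/(1−n)
h = 0.044 × (1 − 0.51)/(1 − 0.0470) = 0.044 × 0.5141 = 0.0226 km

23 m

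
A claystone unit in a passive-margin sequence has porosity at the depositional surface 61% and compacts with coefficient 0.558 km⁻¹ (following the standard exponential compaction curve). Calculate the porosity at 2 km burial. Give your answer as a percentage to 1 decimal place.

20.0%

phi = phi₀·exp(−β·z) = 0.61 × exp(−0.558 × 2) = 0.61 × exp(−1.116)
  = 0.61 × 0.3276 = 0.1998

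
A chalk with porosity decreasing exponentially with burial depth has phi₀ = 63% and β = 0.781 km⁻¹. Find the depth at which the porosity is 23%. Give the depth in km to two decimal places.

Invert Athy's law: d = ln(phi₀/phi) / β
d = ln(0.63/0.23) / 0.781 = ln(2.739) / 0.781 = 1.0076 / 0.781 = 1.290 km

1.29 km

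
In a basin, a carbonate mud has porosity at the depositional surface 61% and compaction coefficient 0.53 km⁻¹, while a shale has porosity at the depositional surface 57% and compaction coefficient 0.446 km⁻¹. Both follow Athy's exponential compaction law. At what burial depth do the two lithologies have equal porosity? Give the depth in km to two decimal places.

0.81 km

Set phi₀ₐ e^(−βₐz) = phi₀ᵦ e^(−βᵦz) ⇒ ln(phi₀ₐ/phi₀ᵦ) = (βₐ − βᵦ)·z
z = ln(0.61/0.57) / (0.53 − 0.446) = 0.0678 / 0.084 = 0.807 km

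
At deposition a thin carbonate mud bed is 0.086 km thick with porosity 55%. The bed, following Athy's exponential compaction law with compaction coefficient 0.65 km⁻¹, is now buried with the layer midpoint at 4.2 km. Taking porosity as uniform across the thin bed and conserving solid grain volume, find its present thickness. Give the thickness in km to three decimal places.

Porosity at 4.2 km: phi = 0.55·exp(−0.65×4.2) = 0.0359
Solid-volume conservation: h(1−phi) = h₀(1−phi₀) ⇒ h = h₀·(1−phi₀)/(1−phi)
h = 0.086 × (1 − 0.55)/(1 − 0.0359) = 0.086 × 0.4667 = 0.0401 km

0.040 km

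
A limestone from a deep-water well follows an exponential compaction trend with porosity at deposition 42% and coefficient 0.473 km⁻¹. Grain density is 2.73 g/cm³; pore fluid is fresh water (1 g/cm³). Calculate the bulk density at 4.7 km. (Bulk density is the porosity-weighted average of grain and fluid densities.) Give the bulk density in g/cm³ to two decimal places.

Porosity at depth: n = 0.42·exp(−0.473×4.7) = 0.42×0.1083 = 0.0455
Bulk density: ρ_b = (1−n)ρ_g + n·ρ_f = 0.9545×2.73 + 0.0455×1
       = 2.606 + 0.045 = 2.651 g/cm³

2.65 g/cm³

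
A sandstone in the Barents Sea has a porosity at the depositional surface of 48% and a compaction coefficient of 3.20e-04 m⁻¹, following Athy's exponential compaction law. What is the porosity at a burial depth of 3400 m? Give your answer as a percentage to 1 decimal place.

16.2%

Working in km (1 km = 1000 m; c in km⁻¹ = c in m⁻¹ × 1000):
n = n₀·exp(−c·z) = 0.48 × exp(−0.32 × 3.4) = 0.48 × exp(−1.088)
  = 0.48 × 0.3369 = 0.1617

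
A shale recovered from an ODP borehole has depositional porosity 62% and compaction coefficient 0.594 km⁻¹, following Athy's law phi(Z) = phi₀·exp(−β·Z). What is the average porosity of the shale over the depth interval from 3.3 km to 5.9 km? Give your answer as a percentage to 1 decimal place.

⟨phi⟩ = (1/(Z₂−Z₁)) ∫ phi₀ e^(−βZ) dZ = phi₀·(e^(−β·Z₁) − e^(−β·Z₂)) / (β·(Z₂−Z₁))
e^(−0.594×3.3) = 0.1408; e^(−0.594×5.9) = 0.0301
⟨phi⟩ = 0.62 × (0.1408 − 0.0301) / (0.594 × 2.6) = 0.62 × 0.0717 = 0.0445

4.4%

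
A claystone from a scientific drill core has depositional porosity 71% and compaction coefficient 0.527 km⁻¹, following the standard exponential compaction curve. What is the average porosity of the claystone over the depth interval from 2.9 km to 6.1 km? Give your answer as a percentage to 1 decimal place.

7.4%

⟨n⟩ = (1/(d₂−d₁)) ∫ n₀ e^(−βd) dd = n₀·(e^(−β·d₁) − e^(−β·d₂)) / (β·(d₂−d₁))
e^(−0.527×2.9) = 0.2169; e^(−0.527×6.1) = 0.0402
⟨n⟩ = 0.71 × (0.2169 − 0.0402) / (0.527 × 3.2) = 0.71 × 0.1048 = 0.0744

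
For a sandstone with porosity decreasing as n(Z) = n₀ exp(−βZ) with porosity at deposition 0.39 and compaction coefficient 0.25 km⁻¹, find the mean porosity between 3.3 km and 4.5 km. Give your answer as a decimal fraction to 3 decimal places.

0.148

⟨n⟩ = (1/(Z₂−Z₁)) ∫ n₀ e^(−βZ) dZ = n₀·(e^(−β·Z₁) − e^(−β·Z₂)) / (β·(Z₂−Z₁))
e^(−0.25×3.3) = 0.4382; e^(−0.25×4.5) = 0.3247
⟨n⟩ = 0.39 × (0.4382 − 0.3247) / (0.25 × 1.2) = 0.39 × 0.3786 = 0.1477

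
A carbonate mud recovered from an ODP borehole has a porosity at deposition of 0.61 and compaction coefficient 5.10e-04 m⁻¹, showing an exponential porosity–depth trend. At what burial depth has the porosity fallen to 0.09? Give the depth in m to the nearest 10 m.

3750 m

Working in km (1 km = 1000 m; c in km⁻¹ = c in m⁻¹ × 1000):
Invert Athy's law: d = ln(φ₀/φ) / c
d = ln(0.61/0.09) / 0.51 = ln(6.778) / 0.51 = 1.9136 / 0.51 = 3.752 km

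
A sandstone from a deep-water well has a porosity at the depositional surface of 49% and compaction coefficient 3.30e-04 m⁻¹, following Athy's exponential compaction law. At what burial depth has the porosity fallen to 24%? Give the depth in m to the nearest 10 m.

2160 m

Working in km (1 km = 1000 m; c in km⁻¹ = c in m⁻¹ × 1000):
Invert Athy's law: z = ln(phi₀/phi) / c
z = ln(0.49/0.24) / 0.33 = ln(2.042) / 0.33 = 0.7138 / 0.33 = 2.163 km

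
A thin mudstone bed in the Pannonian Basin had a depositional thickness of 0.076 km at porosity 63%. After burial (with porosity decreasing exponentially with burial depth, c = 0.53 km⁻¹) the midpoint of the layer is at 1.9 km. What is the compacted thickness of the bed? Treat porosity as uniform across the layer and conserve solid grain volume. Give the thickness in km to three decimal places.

Porosity at 1.9 km: n = 0.63·exp(−0.53×1.9) = 0.2301
Solid-volume conservation: h(1−n) = h₀(1−n₀) ⇒ h = h₀·(1−n₀)/(1−n)
h = 0.076 × (1 − 0.63)/(1 − 0.2301) = 0.076 × 0.4806 = 0.0365 km

0.037 km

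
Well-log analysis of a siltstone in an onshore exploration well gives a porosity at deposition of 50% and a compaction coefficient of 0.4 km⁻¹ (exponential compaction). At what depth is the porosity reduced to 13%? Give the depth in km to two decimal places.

Invert Athy's law: d = ln(φ₀/φ) / β
d = ln(0.5/0.13) / 0.4 = ln(3.846) / 0.4 = 1.3471 / 0.4 = 3.368 km

3.37 km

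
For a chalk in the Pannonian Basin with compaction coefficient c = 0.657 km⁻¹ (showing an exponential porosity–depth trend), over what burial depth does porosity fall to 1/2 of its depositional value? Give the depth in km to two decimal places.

1.06 km

φ/φ₀ = 1/2 ⇒ exp(−c·d) = 1/2 ⇒ d = ln(2) / c
d = 0.6931 / 0.657 = 1.055 km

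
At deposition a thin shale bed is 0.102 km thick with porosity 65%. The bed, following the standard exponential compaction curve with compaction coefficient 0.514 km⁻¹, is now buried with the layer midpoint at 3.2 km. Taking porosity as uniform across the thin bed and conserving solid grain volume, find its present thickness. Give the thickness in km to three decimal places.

Porosity at 3.2 km: φ = 0.65·exp(−0.514×3.2) = 0.1255
Solid-volume conservation: h(1−φ) = h₀(1−φ₀) ⇒ h = h₀·(1−φ₀)/(1−φ)
h = 0.102 × (1 − 0.65)/(1 − 0.1255) = 0.102 × 0.4002 = 0.0408 km

0.041 km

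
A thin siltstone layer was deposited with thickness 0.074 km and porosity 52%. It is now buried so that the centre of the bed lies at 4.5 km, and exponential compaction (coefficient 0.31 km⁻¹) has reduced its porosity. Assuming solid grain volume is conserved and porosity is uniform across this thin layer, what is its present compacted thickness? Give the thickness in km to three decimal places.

0.041 km

Porosity at 4.5 km: phi = 0.52·exp(−0.31×4.5) = 0.1289
Solid-volume conservation: h(1−phi) = h₀(1−phi₀) ⇒ h = h₀·(1−phi₀)/(1−phi)
h = 0.074 × (1 − 0.52)/(1 − 0.1289) = 0.074 × 0.5510 = 0.0408 km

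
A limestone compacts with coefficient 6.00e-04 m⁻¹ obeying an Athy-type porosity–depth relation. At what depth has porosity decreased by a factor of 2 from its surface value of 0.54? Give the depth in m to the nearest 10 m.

1160 m

Working in km (1 km = 1000 m; β in km⁻¹ = β in m⁻¹ × 1000):
φ/φ₀ = 1/2 ⇒ exp(−β·d) = 1/2 ⇒ d = ln(2) / β
d = 0.6931 / 0.6 = 1.155 km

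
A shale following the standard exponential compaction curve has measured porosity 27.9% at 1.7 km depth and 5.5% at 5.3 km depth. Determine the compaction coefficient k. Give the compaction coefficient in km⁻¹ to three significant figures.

0.451 km⁻¹

Athy: φ(z) = φ₀ e^(−kz) ⇒ φ₁/φ₂ = e^{k(z₂−z₁)} ⇒ k = ln(φ₁/φ₂)/(z₂−z₁)
k = ln(0.279/0.055) / (5.3 − 1.7) = ln(5.073) / 3.6 = 1.6239 / 3.6 = 0.4511 km⁻¹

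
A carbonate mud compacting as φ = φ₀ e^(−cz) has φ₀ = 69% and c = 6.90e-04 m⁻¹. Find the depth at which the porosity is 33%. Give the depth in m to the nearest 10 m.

1070 m

Working in km (1 km = 1000 m; c in km⁻¹ = c in m⁻¹ × 1000):
Invert Athy's law: z = ln(φ₀/φ) / c
z = ln(0.69/0.33) / 0.69 = ln(2.091) / 0.69 = 0.7376 / 0.69 = 1.069 km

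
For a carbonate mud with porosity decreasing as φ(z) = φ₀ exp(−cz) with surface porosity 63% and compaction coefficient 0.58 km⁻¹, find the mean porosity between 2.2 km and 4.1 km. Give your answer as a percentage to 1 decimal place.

10.7%

⟨φ⟩ = (1/(z₂−z₁)) ∫ φ₀ e^(−cz) dz = φ₀·(e^(−c·z₁) − e^(−c·z₂)) / (c·(z₂−z₁))
e^(−0.58×2.2) = 0.2792; e^(−0.58×4.1) = 0.0927
⟨φ⟩ = 0.63 × (0.2792 − 0.0927) / (0.58 × 1.9) = 0.63 × 0.1692 = 0.1066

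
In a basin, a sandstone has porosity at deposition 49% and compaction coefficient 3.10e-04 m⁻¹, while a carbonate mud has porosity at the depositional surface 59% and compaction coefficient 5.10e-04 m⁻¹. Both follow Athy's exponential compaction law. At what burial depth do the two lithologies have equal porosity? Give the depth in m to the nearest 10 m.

Working in km (1 km = 1000 m; β in km⁻¹ = β in m⁻¹ × 1000):
Set φ₀ₐ e^(−βₐz) = φ₀ᵦ e^(−βᵦz) ⇒ ln(φ₀ₐ/φ₀ᵦ) = (βₐ − βᵦ)·z
z = ln(0.49/0.59) / (0.31 − 0.51) = -0.1857 / -0.2 = 0.929 km

930 m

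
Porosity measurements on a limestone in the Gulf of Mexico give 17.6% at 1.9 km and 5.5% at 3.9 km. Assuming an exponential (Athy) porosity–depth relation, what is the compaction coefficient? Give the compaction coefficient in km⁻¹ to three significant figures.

0.582 km⁻¹

Athy: φ(Z) = φ₀ e^(−cZ) ⇒ φ₁/φ₂ = e^{c(Z₂−Z₁)} ⇒ c = ln(φ₁/φ₂)/(Z₂−Z₁)
c = ln(0.176/0.055) / (3.9 − 1.9) = ln(3.2) / 2 = 1.1632 / 2 = 0.5816 km⁻¹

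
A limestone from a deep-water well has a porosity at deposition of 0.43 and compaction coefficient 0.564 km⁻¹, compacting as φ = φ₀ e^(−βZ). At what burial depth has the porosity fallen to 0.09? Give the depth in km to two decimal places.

2.77 km

Invert Athy's law: Z = ln(φ₀/φ) / β
Z = ln(0.43/0.09) / 0.564 = ln(4.778) / 0.564 = 1.5640 / 0.564 = 2.773 km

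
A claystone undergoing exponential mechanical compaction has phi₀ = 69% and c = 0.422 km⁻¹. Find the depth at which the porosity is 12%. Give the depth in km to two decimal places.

4.15 km

Invert Athy's law: d = ln(phi₀/phi) / c
d = ln(0.69/0.12) / 0.422 = ln(5.75) / 0.422 = 1.7492 / 0.422 = 4.145 km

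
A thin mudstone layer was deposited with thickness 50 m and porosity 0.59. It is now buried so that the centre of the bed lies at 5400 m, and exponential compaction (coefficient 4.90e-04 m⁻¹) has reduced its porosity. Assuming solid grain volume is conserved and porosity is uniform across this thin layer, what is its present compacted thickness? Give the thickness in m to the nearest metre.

21 m

Working in km (1 km = 1000 m; k in km⁻¹ = k in m⁻¹ × 1000):
Porosity at 5.4 km: phi = 0.59·exp(−0.49×5.4) = 0.0419
Solid-volume conservation: h(1−phi) = h₀(1−phi₀) ⇒ h = h₀·(1−phi₀)/(1−phi)
h = 0.05 × (1 − 0.59)/(1 − 0.0419) = 0.05 × 0.4279 = 0.0214 km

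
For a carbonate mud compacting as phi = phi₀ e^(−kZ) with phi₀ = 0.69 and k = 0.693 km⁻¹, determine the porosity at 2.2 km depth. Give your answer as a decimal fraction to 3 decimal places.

phi = phi₀·exp(−k·Z) = 0.69 × exp(−0.693 × 2.2) = 0.69 × exp(−1.525)
  = 0.69 × 0.2177 = 0.1502

0.150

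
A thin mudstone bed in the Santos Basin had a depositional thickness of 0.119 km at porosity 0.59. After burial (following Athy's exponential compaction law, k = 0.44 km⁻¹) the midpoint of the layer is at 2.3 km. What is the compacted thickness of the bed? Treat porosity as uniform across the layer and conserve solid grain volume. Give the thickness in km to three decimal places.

Porosity at 2.3 km: n = 0.59·exp(−0.44×2.3) = 0.2145
Solid-volume conservation: h(1−n) = h₀(1−n₀) ⇒ h = h₀·(1−n₀)/(1−n)
h = 0.119 × (1 − 0.59)/(1 − 0.2145) = 0.119 × 0.5219 = 0.0621 km

0.062 km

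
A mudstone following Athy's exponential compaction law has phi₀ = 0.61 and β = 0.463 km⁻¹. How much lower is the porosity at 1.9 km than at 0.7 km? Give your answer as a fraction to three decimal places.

phi(0.7) = 0.61·e^(−0.463×0.7) = 0.4411
phi(1.9) = 0.61·e^(−0.463×1.9) = 0.2531
Δphi = 0.4411 − 0.2531 = 0.1880

0.188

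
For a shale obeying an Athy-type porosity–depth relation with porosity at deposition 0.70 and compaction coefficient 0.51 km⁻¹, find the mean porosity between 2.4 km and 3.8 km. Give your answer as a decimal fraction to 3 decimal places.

⟨n⟩ = (1/(z₂−z₁)) ∫ n₀ e^(−kz) dz = n₀·(e^(−k·z₁) − e^(−k·z₂)) / (k·(z₂−z₁))
e^(−0.51×2.4) = 0.2941; e^(−0.51×3.8) = 0.1440
⟨n⟩ = 0.7 × (0.2941 − 0.1440) / (0.51 × 1.4) = 0.7 × 0.2102 = 0.1471

0.147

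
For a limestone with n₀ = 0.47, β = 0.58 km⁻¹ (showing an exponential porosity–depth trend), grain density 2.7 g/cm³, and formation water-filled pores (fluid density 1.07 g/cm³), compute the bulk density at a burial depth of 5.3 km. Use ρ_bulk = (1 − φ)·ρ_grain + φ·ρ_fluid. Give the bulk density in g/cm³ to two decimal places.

2.66 g/cm³

Porosity at depth: n = 0.47·exp(−0.58×5.3) = 0.47×0.0462 = 0.0217
Bulk density: ρ_b = (1−n)ρ_g + n·ρ_f = 0.9783×2.7 + 0.0217×1.07
       = 2.641 + 0.023 = 2.665 g/cm³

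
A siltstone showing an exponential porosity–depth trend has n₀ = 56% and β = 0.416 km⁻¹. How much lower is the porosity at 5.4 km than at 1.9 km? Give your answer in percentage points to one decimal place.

19.5 percentage points

n(1.9) = 0.56·e^(−0.416×1.9) = 0.2541
n(5.4) = 0.56·e^(−0.416×5.4) = 0.0592
Δn = 0.2541 − 0.0592 = 0.1948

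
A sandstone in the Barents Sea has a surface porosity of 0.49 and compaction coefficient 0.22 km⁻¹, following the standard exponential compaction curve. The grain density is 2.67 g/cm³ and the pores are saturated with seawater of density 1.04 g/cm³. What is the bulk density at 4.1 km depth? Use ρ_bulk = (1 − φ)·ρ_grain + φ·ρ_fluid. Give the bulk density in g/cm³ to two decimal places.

Porosity at depth: φ = 0.49·exp(−0.22×4.1) = 0.49×0.4058 = 0.1988
Bulk density: ρ_b = (1−φ)ρ_g + φ·ρ_f = 0.8012×2.67 + 0.1988×1.04
       = 2.139 + 0.207 = 2.346 g/cm³

2.35 g/cm³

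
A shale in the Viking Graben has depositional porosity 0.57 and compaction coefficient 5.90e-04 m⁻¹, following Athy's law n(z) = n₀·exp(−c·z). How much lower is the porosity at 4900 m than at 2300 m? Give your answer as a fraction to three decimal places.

Working in km (1 km = 1000 m; c in km⁻¹ = c in m⁻¹ × 1000):
n(2.3) = 0.57·e^(−0.59×2.3) = 0.1467
n(4.9) = 0.57·e^(−0.59×4.9) = 0.0316
Δn = 0.1467 − 0.0316 = 0.1151

0.115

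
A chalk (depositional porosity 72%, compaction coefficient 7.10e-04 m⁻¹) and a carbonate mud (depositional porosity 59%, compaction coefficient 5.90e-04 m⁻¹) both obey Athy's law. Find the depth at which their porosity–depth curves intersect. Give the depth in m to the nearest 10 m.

1660 m

Working in km (1 km = 1000 m; k in km⁻¹ = k in m⁻¹ × 1000):
Set φ₀ₐ e^(−kₐZ) = φ₀ᵦ e^(−kᵦZ) ⇒ ln(φ₀ₐ/φ₀ᵦ) = (kₐ − kᵦ)·Z
Z = ln(0.72/0.59) / (0.71 − 0.59) = 0.1991 / 0.12 = 1.659 km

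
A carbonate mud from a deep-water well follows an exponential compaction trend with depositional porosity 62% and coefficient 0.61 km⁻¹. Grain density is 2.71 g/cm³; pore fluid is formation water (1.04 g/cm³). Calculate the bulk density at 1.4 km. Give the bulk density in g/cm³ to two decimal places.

2.27 g/cm³

Porosity at depth: n = 0.62·exp(−0.61×1.4) = 0.62×0.4257 = 0.2639
Bulk density: ρ_b = (1−n)ρ_g + n·ρ_f = 0.7361×2.71 + 0.2639×1.04
       = 1.995 + 0.274 = 2.269 g/cm³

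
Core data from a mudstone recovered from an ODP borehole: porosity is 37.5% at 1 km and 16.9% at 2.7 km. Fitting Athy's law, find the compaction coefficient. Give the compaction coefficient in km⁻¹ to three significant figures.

0.469 km⁻¹

Athy: phi(d) = phi₀ e^(−βd) ⇒ phi₁/phi₂ = e^{β(d₂−d₁)} ⇒ β = ln(phi₁/phi₂)/(d₂−d₁)
β = ln(0.375/0.169) / (2.7 − 1) = ln(2.219) / 1.7 = 0.7970 / 1.7 = 0.4688 km⁻¹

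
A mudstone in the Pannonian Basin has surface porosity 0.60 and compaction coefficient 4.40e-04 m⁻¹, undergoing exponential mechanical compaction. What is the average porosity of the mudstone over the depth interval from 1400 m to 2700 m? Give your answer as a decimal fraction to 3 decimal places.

0.247

Working in km (1 km = 1000 m; c in km⁻¹ = c in m⁻¹ × 1000):
⟨φ⟩ = (1/(z₂−z₁)) ∫ φ₀ e^(−cz) dz = φ₀·(e^(−c·z₁) − e^(−c·z₂)) / (c·(z₂−z₁))
e^(−0.44×1.4) = 0.5401; e^(−0.44×2.7) = 0.3048
⟨φ⟩ = 0.6 × (0.5401 − 0.3048) / (0.44 × 1.3) = 0.6 × 0.4113 = 0.2468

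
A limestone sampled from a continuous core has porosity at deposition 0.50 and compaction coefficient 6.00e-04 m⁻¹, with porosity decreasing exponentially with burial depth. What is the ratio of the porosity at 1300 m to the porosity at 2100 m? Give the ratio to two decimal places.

Working in km (1 km = 1000 m; k in km⁻¹ = k in m⁻¹ × 1000):
n(d₁)/n(d₂) = e^(−k·d₁)/e^(−k·d₂) = e^{k(d₂−d₁)}
= exp(0.6 × 0.8) = exp(0.48) = 1.6161

1.62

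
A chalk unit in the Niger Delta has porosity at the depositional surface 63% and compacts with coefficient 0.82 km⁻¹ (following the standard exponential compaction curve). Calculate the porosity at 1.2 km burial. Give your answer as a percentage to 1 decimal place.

23.6%

phi = phi₀·exp(−c·d) = 0.63 × exp(−0.82 × 1.2) = 0.63 × exp(−0.984)
  = 0.63 × 0.3738 = 0.2355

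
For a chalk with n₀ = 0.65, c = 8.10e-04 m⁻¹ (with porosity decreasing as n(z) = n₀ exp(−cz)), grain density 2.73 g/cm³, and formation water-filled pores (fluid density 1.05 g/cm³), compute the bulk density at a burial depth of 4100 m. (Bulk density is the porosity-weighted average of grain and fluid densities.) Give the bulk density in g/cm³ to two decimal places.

Working in km (1 km = 1000 m; c in km⁻¹ = c in m⁻¹ × 1000):
Porosity at depth: n = 0.65·exp(−0.81×4.1) = 0.65×0.0361 = 0.0235
Bulk density: ρ_b = (1−n)ρ_g + n·ρ_f = 0.9765×2.73 + 0.0235×1.05
       = 2.666 + 0.025 = 2.691 g/cm³

2.69 g/cm³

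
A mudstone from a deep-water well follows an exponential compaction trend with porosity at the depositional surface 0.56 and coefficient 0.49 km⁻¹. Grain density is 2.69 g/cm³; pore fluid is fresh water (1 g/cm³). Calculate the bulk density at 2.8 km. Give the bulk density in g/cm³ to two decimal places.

Porosity at depth: n = 0.56·exp(−0.49×2.8) = 0.56×0.2536 = 0.1420
Bulk density: ρ_b = (1−n)ρ_g + n·ρ_f = 0.8580×2.69 + 0.1420×1
       = 2.308 + 0.142 = 2.450 g/cm³

2.45 g/cm³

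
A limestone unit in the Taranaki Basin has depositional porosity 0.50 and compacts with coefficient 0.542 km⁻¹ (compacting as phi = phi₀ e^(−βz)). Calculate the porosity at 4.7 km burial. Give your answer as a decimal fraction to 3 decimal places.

phi = phi₀·exp(−β·z) = 0.5 × exp(−0.542 × 4.7) = 0.5 × exp(−2.547)
  = 0.5 × 0.0783 = 0.0391

0.039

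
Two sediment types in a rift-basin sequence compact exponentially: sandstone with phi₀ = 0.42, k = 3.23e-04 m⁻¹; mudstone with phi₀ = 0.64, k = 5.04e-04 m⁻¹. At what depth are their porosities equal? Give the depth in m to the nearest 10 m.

2330 m

Working in km (1 km = 1000 m; k in km⁻¹ = k in m⁻¹ × 1000):
Set phi₀ₐ e^(−kₐZ) = phi₀ᵦ e^(−kᵦZ) ⇒ ln(phi₀ₐ/phi₀ᵦ) = (kₐ − kᵦ)·Z
Z = ln(0.42/0.64) / (0.323 − 0.504) = -0.4212 / -0.181 = 2.327 km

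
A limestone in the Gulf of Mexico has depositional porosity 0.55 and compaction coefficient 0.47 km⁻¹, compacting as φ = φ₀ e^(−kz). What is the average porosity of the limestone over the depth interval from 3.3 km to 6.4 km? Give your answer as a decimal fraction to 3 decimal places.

⟨φ⟩ = (1/(z₂−z₁)) ∫ φ₀ e^(−kz) dz = φ₀·(e^(−k·z₁) − e^(−k·z₂)) / (k·(z₂−z₁))
e^(−0.47×3.3) = 0.2120; e^(−0.47×6.4) = 0.0494
⟨φ⟩ = 0.55 × (0.2120 − 0.0494) / (0.47 × 3.1) = 0.55 × 0.1116 = 0.0614

0.061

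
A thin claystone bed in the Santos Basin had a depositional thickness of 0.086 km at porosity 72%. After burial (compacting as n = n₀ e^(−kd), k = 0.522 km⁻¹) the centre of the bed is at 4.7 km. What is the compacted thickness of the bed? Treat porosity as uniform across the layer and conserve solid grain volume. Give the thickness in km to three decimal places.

Porosity at 4.7 km: n = 0.72·exp(−0.522×4.7) = 0.0619
Solid-volume conservation: h(1−n) = h₀(1−n₀) ⇒ h = h₀·(1−n₀)/(1−n)
h = 0.086 × (1 − 0.72)/(1 − 0.0619) = 0.086 × 0.2985 = 0.0257 km

0.026 km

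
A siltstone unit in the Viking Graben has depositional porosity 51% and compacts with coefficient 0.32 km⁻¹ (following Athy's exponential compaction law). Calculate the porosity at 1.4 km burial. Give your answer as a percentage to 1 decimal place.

n = n₀·exp(−β·z) = 0.51 × exp(−0.32 × 1.4) = 0.51 × exp(−0.448)
  = 0.51 × 0.6389 = 0.3258

32.6%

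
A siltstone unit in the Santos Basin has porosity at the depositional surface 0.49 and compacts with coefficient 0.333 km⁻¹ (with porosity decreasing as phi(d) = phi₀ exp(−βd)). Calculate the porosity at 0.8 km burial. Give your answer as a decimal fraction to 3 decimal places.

phi = phi₀·exp(−β·d) = 0.49 × exp(−0.333 × 0.8) = 0.49 × exp(−0.2664)
  = 0.49 × 0.7661 = 0.3754

0.375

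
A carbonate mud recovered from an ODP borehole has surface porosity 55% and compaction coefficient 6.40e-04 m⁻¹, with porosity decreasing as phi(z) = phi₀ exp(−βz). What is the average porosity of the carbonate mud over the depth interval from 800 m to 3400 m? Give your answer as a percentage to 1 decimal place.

Working in km (1 km = 1000 m; β in km⁻¹ = β in m⁻¹ × 1000):
⟨phi⟩ = (1/(z₂−z₁)) ∫ phi₀ e^(−βz) dz = phi₀·(e^(−β·z₁) − e^(−β·z₂)) / (β·(z₂−z₁))
e^(−0.64×0.8) = 0.5993; e^(−0.64×3.4) = 0.1135
⟨phi⟩ = 0.55 × (0.5993 − 0.1135) / (0.64 × 2.6) = 0.55 × 0.2919 = 0.1606

16.1%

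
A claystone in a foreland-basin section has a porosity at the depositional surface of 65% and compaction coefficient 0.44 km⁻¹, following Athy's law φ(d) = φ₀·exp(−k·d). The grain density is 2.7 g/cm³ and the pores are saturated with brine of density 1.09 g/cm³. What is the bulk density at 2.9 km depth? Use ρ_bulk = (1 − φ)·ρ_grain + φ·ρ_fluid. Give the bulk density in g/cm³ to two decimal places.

Porosity at depth: φ = 0.65·exp(−0.44×2.9) = 0.65×0.2792 = 0.1814
Bulk density: ρ_b = (1−φ)ρ_g + φ·ρ_f = 0.8186×2.7 + 0.1814×1.09
       = 2.210 + 0.198 = 2.408 g/cm³

2.41 g/cm³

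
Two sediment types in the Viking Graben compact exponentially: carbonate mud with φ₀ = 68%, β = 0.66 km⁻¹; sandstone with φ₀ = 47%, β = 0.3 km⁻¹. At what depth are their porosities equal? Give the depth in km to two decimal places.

1.03 km

Set φ₀ₐ e^(−βₐZ) = φ₀ᵦ e^(−βᵦZ) ⇒ ln(φ₀ₐ/φ₀ᵦ) = (βₐ − βᵦ)·Z
Z = ln(0.68/0.47) / (0.66 − 0.3) = 0.3694 / 0.36 = 1.026 km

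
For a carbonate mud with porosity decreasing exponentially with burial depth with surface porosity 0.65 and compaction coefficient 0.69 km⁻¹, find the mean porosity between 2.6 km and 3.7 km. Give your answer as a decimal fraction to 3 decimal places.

0.076

⟨n⟩ = (1/(Z₂−Z₁)) ∫ n₀ e^(−βZ) dZ = n₀·(e^(−β·Z₁) − e^(−β·Z₂)) / (β·(Z₂−Z₁))
e^(−0.69×2.6) = 0.1663; e^(−0.69×3.7) = 0.0778
⟨n⟩ = 0.65 × (0.1663 − 0.0778) / (0.69 × 1.1) = 0.65 × 0.1165 = 0.0757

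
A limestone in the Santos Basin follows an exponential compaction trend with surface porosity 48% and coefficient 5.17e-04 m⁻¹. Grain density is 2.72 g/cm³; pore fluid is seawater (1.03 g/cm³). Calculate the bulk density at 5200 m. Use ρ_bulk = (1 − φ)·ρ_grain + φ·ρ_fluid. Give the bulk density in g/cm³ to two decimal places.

Working in km (1 km = 1000 m; k in km⁻¹ = k in m⁻¹ × 1000):
Porosity at depth: φ = 0.48·exp(−0.517×5.2) = 0.48×0.0680 = 0.0326
Bulk density: ρ_b = (1−φ)ρ_g + φ·ρ_f = 0.9674×2.72 + 0.0326×1.03
       = 2.631 + 0.034 = 2.665 g/cm³

2.66 g/cm³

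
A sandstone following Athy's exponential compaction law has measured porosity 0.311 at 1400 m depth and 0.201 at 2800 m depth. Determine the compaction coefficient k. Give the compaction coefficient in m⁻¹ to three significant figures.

0.000312 m⁻¹

Working in km (1 km = 1000 m; k in km⁻¹ = k in m⁻¹ × 1000):
Athy: phi(z) = phi₀ e^(−kz) ⇒ phi₁/phi₂ = e^{k(z₂−z₁)} ⇒ k = ln(phi₁/phi₂)/(z₂−z₁)
k = ln(0.311/0.201) / (2.8 − 1.4) = ln(1.547) / 1.4 = 0.4365 / 1.4 = 0.3118 km⁻¹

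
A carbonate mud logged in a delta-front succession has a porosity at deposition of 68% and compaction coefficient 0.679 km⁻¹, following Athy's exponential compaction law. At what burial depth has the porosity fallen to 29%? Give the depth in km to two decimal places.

1.26 km

Invert Athy's law: z = ln(phi₀/phi) / c
z = ln(0.68/0.29) / 0.679 = ln(2.345) / 0.679 = 0.8522 / 0.679 = 1.255 km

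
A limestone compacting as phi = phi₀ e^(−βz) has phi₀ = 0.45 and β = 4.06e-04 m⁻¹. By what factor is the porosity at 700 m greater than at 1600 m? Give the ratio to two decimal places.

Working in km (1 km = 1000 m; β in km⁻¹ = β in m⁻¹ × 1000):
phi(z₁)/phi(z₂) = e^(−β·z₁)/e^(−β·z₂) = e^{β(z₂−z₁)}
= exp(0.406 × 0.9) = exp(0.3654) = 1.4411

1.44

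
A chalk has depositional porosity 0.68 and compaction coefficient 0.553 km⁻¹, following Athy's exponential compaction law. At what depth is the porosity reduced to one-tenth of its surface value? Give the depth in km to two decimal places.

4.16 km

n/n₀ = 1/10 ⇒ exp(−c·z) = 1/10 ⇒ z = ln(10) / c
z = 2.3026 / 0.553 = 4.164 km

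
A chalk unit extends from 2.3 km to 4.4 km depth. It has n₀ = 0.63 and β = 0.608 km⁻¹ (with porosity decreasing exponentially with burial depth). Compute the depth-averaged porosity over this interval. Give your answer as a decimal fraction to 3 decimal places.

⟨n⟩ = (1/(Z₂−Z₁)) ∫ n₀ e^(−βZ) dZ = n₀·(e^(−β·Z₁) − e^(−β·Z₂)) / (β·(Z₂−Z₁))
e^(−0.608×2.3) = 0.2470; e^(−0.608×4.4) = 0.0689
⟨n⟩ = 0.63 × (0.2470 − 0.0689) / (0.608 × 2.1) = 0.63 × 0.1395 = 0.0879

0.088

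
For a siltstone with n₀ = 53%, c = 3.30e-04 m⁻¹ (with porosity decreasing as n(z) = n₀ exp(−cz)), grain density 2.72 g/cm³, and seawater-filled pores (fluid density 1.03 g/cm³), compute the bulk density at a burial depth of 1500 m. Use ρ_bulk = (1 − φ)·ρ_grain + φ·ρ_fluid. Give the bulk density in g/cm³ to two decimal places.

2.17 g/cm³

Working in km (1 km = 1000 m; c in km⁻¹ = c in m⁻¹ × 1000):
Porosity at depth: n = 0.53·exp(−0.33×1.5) = 0.53×0.6096 = 0.3231
Bulk density: ρ_b = (1−n)ρ_g + n·ρ_f = 0.6769×2.72 + 0.3231×1.03
       = 1.841 + 0.333 = 2.174 g/cm³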